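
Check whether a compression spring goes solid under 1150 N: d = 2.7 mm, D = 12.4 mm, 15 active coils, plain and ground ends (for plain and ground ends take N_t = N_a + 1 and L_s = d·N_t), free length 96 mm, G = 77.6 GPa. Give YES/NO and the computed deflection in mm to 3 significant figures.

YES, δ = 63.8 mm

k = Gd⁴/(8D³N_a) = (77.6×10³)(2.7⁴)/(8·12.4³·15) = 18.025 N/mm
N_t = 16; L_s = 2.7·16 = 43.2 mm; δ_solid = L₀ − L_s = 96 − 43.2 = 52.8 mm
δ = F/k = 1150/18.025 = 63.801 mm
δ ≥ δ_solid → spring goes solid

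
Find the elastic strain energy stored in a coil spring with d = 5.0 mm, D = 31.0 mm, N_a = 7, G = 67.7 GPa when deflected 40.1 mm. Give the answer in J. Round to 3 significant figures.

k = Gd⁴/(8D³N_a) = (67.7×10³)(5.0⁴)/(8·31.0³·7) = 25.363 N/mm
U = ½kδ² = 0.5 × 25.363 × 40.1² = 20392 N·mm = 20.392 J

20.4 J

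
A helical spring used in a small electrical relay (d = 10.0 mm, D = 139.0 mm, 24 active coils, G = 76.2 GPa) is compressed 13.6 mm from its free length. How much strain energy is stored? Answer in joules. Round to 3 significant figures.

k = Gd⁴/(8D³N_a) = (76.2×10³)(10.0⁴)/(8·139.0³·24) = 1.4778 N/mm
U = ½kδ² = 0.5 × 1.4778 × 13.6² = 136.66 N·mm = 0.13666 J

0.137 J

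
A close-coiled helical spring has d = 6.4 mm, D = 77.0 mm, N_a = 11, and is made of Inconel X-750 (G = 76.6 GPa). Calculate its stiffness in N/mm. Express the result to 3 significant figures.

k = Gd⁴/(8D³N_a) = (76.6×10³ × 6.4⁴) / (8 × 77.0³ × 11)
  = 1.28513e+08 / 4.01749e+07 = 3.1988 N/mm

3.20 N/mm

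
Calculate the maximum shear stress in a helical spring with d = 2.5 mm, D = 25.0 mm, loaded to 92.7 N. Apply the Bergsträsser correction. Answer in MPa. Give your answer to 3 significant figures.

Spring index C = D/d = 25.0/2.5 = 10.0000
K_B = (4C+2)/(4C−3) = 42.000/37.000 = 1.1351
τ₀ = 8FD/(πd³) = 8·92.7·25.0/(π·2.5³) = 18540/49.087 = 377.69 MPa
τ_max = K·τ₀ = 1.1351 × 377.69 = 428.73 MPa

429 MPa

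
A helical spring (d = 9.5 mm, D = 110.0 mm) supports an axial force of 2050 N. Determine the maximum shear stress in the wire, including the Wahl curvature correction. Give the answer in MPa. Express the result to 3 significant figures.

753 MPa

Spring index C = D/d = 110.0/9.5 = 11.5789
K_W = (4C−1)/(4C−4) + 0.615/C = 45.316/42.316 + 0.0531 = 1.1240
τ₀ = 8FD/(πd³) = 8·2050·110.0/(π·9.5³) = 1.804e+06/2693.5 = 669.75 MPa
τ_max = K·τ₀ = 1.1240 × 669.75 = 752.81 MPa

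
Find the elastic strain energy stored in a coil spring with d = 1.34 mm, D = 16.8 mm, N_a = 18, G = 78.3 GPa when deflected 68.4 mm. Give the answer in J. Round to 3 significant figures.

0.865 J

k = Gd⁴/(8D³N_a) = (78.3×10³)(1.34⁴)/(8·16.8³·18) = 0.36974 N/mm
U = ½kδ² = 0.5 × 0.36974 × 68.4² = 864.91 N·mm = 0.86491 J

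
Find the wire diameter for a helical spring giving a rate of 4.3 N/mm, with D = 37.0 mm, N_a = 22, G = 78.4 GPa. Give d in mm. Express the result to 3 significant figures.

4.70 mm

d = (8D³N_a·k / G)^(1/4) = (8·37.0³·22·4.3 / (78.4×10³))^0.25
  = (488.96)^0.25 = 4.7024 mm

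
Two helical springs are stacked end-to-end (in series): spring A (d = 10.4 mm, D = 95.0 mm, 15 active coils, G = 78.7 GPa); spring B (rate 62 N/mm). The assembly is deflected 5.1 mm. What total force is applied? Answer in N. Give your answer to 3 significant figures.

k_A = Gd⁴/(8D³N_a) = (78.7×10³)(10.4⁴)/(8·95.0³·15) = 8.9486 N/mm
Series: 1/k_eq = 1/8.9486 + 1/62 = 0.12788; k_eq = 7.8199 N/mm
F = k_eq·δ = 7.8199·5.1 = 39.882 N

39.9 N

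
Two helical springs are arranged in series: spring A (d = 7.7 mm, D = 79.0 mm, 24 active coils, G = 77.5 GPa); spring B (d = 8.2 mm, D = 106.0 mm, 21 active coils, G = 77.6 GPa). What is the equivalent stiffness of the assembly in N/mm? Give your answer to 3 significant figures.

k_A = Gd⁴/(8D³N_a) = (77.5×10³)(7.7⁴)/(8·79.0³·24) = 2.8779 N/mm
k_B = Gd⁴/(8D³N_a) = (77.6×10³)(8.2⁴)/(8·106.0³·21) = 1.7534 N/mm
Series: 1/k_eq = 1/2.8779 + 1/1.7534 = 0.91778; k_eq = 1.0896 N/mm

1.09 N/mm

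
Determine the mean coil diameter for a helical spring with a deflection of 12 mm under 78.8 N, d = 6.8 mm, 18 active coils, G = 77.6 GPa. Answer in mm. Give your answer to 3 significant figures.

Required rate k = F/δ = 78.8/12 = 6.5667 N/mm
D = (Gd⁴/(8N_a·k))^(1/3) = (77.6×10³·6.8⁴/(8·18·6.5667))^(1/3)
  = (175465)^(1/3) = 55.9839 mm

56.0 mm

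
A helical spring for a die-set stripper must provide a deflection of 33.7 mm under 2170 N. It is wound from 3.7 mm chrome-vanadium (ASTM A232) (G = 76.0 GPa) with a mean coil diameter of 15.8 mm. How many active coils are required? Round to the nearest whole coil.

Required rate k = F/δ = 2170/33.7 = 64.392 N/mm
N_a = Gd⁴/(8D³k) = (76.0×10³ × 3.7⁴)/(8 × 15.8³ × 64.392)
    = 1.42436e+07 / 2.03185e+06 = 7.01 → 7 coils

7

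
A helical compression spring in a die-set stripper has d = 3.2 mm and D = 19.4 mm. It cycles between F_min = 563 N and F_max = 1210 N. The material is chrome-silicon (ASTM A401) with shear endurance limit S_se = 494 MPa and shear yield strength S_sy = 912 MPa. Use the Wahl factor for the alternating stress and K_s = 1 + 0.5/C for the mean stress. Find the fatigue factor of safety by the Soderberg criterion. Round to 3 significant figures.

C = D/d = 19.4/3.2 = 6.0625; K_W = (4C−1)/(4C−4)+0.615/C = 1.2496; K_s = 1+0.5/C = 1.0825
F_a = (F_max−F_min)/2 = 323.5 N; F_m = (F_max+F_min)/2 = 886.5 N
τ_a = K_W·8F_aD/(πd³) = 1.2496 × 487.72 = 609.44 MPa
τ_m = K_s·8F_mD/(πd³) = 1.0825 × 1336.5 = 1446.7 MPa
Soderberg: 1/n_f = τ_a/S_se + τ_m/S_sy = 609.44/494 + 1446.7/912 = 1.23369 + 1.58633 = 2.82
n_f = 1/2.82 = 0.3546

0.355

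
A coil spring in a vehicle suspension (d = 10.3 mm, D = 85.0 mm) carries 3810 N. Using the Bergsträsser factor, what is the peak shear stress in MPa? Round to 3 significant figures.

880 MPa

Spring index C = D/d = 85.0/10.3 = 8.2524
K_B = (4C+2)/(4C−3) = 35.010/30.010 = 1.1666
τ₀ = 8FD/(πd³) = 8·3810·85.0/(π·10.3³) = 2.5908e+06/3432.9 = 754.7 MPa
τ_max = K·τ₀ = 1.1666 × 754.7 = 880.44 MPa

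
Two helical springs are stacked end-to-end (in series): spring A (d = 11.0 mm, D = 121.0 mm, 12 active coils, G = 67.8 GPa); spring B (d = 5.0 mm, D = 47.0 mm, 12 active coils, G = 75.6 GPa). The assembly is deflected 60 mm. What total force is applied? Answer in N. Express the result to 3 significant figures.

157 N

k_A = Gd⁴/(8D³N_a) = (67.8×10³)(11.0⁴)/(8·121.0³·12) = 5.8368 N/mm
k_B = Gd⁴/(8D³N_a) = (75.6×10³)(5.0⁴)/(8·47.0³·12) = 4.7406 N/mm
Series: 1/k_eq = 1/5.8368 + 1/4.7406 = 0.38227; k_eq = 2.616 N/mm
F = k_eq·δ = 2.616·60 = 156.96 N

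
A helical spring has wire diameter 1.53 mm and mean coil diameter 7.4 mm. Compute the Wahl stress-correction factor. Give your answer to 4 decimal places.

C = D/d = 7.4/1.53 = 4.8366
K_W = (4C−1)/(4C−4) + 0.615/C = 18.346/15.346 + 0.1272 = 1.3226

1.3226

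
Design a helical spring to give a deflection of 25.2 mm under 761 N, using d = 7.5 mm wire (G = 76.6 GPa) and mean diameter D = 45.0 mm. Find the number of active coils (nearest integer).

11

Required rate k = F/δ = 761/25.2 = 30.198 N/mm
N_a = Gd⁴/(8D³k) = (76.6×10³ × 7.5⁴)/(8 × 45.0³ × 30.198)
    = 2.42367e+08 / 2.20146e+07 = 11.01 → 11 coils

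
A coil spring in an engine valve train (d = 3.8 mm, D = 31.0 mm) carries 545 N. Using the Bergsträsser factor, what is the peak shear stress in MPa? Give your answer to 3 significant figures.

916 MPa

Spring index C = D/d = 31.0/3.8 = 8.1579
K_B = (4C+2)/(4C−3) = 34.632/29.632 = 1.1687
τ₀ = 8FD/(πd³) = 8·545·31.0/(π·3.8³) = 135160/172.39 = 784.06 MPa
τ_max = K·τ₀ = 1.1687 × 784.06 = 916.36 MPa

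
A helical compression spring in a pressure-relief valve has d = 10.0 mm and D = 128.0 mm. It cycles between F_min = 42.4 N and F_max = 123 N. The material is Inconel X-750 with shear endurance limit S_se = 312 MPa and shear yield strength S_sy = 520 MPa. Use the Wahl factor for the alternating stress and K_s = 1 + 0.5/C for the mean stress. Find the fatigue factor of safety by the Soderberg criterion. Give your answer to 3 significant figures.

C = D/d = 128.0/10.0 = 12.8000; K_W = (4C−1)/(4C−4)+0.615/C = 1.1116; K_s = 1+0.5/C = 1.0391
F_a = (F_max−F_min)/2 = 40.3 N; F_m = (F_max+F_min)/2 = 82.7 N
τ_a = K_W·8F_aD/(πd³) = 1.1116 × 13.136 = 14.602 MPa
τ_m = K_s·8F_mD/(πd³) = 1.0391 × 26.956 = 28.009 MPa
Soderberg: 1/n_f = τ_a/S_se + τ_m/S_sy = 14.602/312 + 28.009/520 = 0.04680 + 0.05386 = 0.10066
n_f = 1/0.10066 = 9.934

9.93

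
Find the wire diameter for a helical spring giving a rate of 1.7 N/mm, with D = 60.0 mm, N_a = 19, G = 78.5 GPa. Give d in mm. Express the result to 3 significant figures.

5.16 mm

d = (8D³N_a·k / G)^(1/4) = (8·60.0³·19·1.7 / (78.5×10³))^0.25
  = (711.01)^0.25 = 5.1638 mm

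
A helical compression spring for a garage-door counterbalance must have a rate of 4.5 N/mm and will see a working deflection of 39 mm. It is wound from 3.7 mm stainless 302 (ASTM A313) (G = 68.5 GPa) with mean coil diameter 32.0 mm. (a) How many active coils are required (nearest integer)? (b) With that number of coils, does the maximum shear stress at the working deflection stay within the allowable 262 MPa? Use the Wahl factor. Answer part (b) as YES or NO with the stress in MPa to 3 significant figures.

(a) 11 coils; (b) NO, τ_max = 327 MPa

N_a = Gd⁴/(8D³k) = (68.5×10³)(3.7⁴)/(8·32.0³·4.5) = 10.88 → N_a = 11
Actual rate k = Gd⁴/(8D³·11) = 4.4521 N/mm
Working load F = kδ = 4.4521·39 = 173.63 N
C = 32.0/3.7 = 8.6486; K_W = (4C−1)/(4C−4)+0.615/C = 1.1692
τ_max = K_W·8FD/(πd³) = 1.1692·279.33 = 326.58 MPa
τ_max > 262 MPa → exceeds allowable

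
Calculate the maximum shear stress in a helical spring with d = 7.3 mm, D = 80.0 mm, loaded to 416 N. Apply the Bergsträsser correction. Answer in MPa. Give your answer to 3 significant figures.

245 MPa

Spring index C = D/d = 80.0/7.3 = 10.9589
K_B = (4C+2)/(4C−3) = 45.836/40.836 = 1.1224
τ₀ = 8FD/(πd³) = 8·416·80.0/(π·7.3³) = 266240/1222.1 = 217.85 MPa
τ_max = K·τ₀ = 1.1224 × 217.85 = 244.52 MPa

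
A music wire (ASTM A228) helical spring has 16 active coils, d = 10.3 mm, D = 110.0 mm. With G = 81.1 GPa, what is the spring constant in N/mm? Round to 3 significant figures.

k = Gd⁴/(8D³N_a) = (81.1×10³ × 10.3⁴) / (8 × 110.0³ × 16)
  = 9.12788e+08 / 1.70368e+08 = 5.3577 N/mm

5.36 N/mm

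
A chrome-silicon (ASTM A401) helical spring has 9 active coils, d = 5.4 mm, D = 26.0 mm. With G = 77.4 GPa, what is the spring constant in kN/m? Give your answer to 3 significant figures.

k = Gd⁴/(8D³N_a) = (77.4×10³ × 5.4⁴) / (8 × 26.0³ × 9)
  = 6.58137e+07 / 1.26547e+06 = 52.007 N/mm

52.0 kN/m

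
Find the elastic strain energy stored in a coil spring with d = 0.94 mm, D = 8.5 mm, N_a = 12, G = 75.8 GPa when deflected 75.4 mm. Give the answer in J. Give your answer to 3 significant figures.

2.85 J

k = Gd⁴/(8D³N_a) = (75.8×10³)(0.94⁴)/(8·8.5³·12) = 1.0038 N/mm
U = ½kδ² = 0.5 × 1.0038 × 75.4² = 2853.4 N·mm = 2.8534 J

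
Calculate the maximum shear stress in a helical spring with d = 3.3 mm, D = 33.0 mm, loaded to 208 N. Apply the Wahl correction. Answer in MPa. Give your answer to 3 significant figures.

557 MPa

Spring index C = D/d = 33.0/3.3 = 10.0000
K_W = (4C−1)/(4C−4) + 0.615/C = 39.000/36.000 + 0.0615 = 1.1448
τ₀ = 8FD/(πd³) = 8·208·33.0/(π·3.3³) = 54912/112.9 = 486.38 MPa
τ_max = K·τ₀ = 1.1448 × 486.38 = 556.82 MPa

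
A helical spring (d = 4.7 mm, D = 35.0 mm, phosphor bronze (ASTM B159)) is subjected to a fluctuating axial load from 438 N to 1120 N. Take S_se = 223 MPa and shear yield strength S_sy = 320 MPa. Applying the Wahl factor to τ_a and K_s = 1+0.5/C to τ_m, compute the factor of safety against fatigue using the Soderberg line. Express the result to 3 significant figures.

0.263

C = D/d = 35.0/4.7 = 7.4468; K_W = (4C−1)/(4C−4)+0.615/C = 1.1989; K_s = 1+0.5/C = 1.0671
F_a = (F_max−F_min)/2 = 341 N; F_m = (F_max+F_min)/2 = 779 N
τ_a = K_W·8F_aD/(πd³) = 1.1989 × 292.73 = 350.96 MPa
τ_m = K_s·8F_mD/(πd³) = 1.0671 × 668.73 = 713.63 MPa
Soderberg: 1/n_f = τ_a/S_se + τ_m/S_sy = 350.96/223 + 713.63/320 = 1.57382 + 2.23010 = 3.8039
n_f = 1/3.8039 = 0.2629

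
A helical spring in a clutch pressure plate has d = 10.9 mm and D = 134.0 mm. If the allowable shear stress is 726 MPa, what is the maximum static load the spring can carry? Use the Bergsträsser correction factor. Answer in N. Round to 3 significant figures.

C = D/d = 134.0/10.9 = 12.2936
K_B = (4C+2)/(4C−3) = 51.174/46.174 = 1.1083
τ_max = K·8FD/(πd³) → F_max = τ_allow·πd³/(8DK)
F_max = 726·π·10.9³/(8·134.0·1.1083) = 2.9537e+06/1188.1 = 2486.1 N

2490 N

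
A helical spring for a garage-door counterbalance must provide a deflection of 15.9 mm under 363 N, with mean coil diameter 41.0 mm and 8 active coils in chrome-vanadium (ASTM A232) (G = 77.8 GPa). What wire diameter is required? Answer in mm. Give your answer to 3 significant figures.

6.00 mm

Required rate k = F/δ = 363/15.9 = 22.83 N/mm
d = (8D³N_a·k / G)^(1/4) = (8·41.0³·8·22.83 / (77.8×10³))^0.25
  = (1294.4)^0.25 = 5.9981 mm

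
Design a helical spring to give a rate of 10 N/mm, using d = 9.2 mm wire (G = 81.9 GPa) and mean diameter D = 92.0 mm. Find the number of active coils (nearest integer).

9

N_a = Gd⁴/(8D³k) = (81.9×10³ × 9.2⁴)/(8 × 92.0³ × 10)
    = 5.86726e+08 / 6.2295e+07 = 9.418 → 9 coils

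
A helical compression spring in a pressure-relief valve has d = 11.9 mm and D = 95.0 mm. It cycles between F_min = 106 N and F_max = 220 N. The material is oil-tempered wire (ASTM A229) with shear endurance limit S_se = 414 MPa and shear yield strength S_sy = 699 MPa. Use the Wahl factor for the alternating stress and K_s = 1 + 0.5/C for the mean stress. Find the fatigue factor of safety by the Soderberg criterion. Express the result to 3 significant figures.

C = D/d = 95.0/11.9 = 7.9832; K_W = (4C−1)/(4C−4)+0.615/C = 1.1844; K_s = 1+0.5/C = 1.0626
F_a = (F_max−F_min)/2 = 57 N; F_m = (F_max+F_min)/2 = 163 N
τ_a = K_W·8F_aD/(πd³) = 1.1844 × 8.1827 = 9.6919 MPa
τ_m = K_s·8F_mD/(πd³) = 1.0626 × 23.4 = 24.865 MPa
Soderberg: 1/n_f = τ_a/S_se + τ_m/S_sy = 9.6919/414 + 24.865/699 = 0.02341 + 0.03557 = 0.058983
n_f = 1/0.058983 = 16.95

17.0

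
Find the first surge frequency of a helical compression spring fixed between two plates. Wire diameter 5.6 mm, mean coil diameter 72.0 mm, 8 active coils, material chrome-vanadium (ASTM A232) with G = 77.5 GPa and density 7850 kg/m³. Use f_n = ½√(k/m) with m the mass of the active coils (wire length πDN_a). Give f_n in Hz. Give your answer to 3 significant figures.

k = Gd⁴/(8D³N_a) = (77.5×10³)(5.6⁴)/(8·72.0³·8) = 3.1906 N/mm = 3190.6 N/m
Wire length L = πDN_a = π·72.0·8 = 1809.6 mm
m = ρ·(πd²/4)·L = 7850 × 24.63×10⁻⁶ m² × 1.8096 m = 0.34987 kg
f_n = ½√(k/m) = 0.5·√(3190.6/0.34987) = 0.5·√(9119.4) = 47.748 Hz

47.7 Hz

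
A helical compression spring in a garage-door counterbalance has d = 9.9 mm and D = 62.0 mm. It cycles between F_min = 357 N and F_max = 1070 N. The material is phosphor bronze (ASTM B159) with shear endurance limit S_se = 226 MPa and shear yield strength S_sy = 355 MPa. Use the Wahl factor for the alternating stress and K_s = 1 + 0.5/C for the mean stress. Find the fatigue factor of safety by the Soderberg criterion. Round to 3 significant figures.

1.49

C = D/d = 62.0/9.9 = 6.2626; K_W = (4C−1)/(4C−4)+0.615/C = 1.2407; K_s = 1+0.5/C = 1.0798
F_a = (F_max−F_min)/2 = 356.5 N; F_m = (F_max+F_min)/2 = 713.5 N
τ_a = K_W·8F_aD/(πd³) = 1.2407 × 58.008 = 71.971 MPa
τ_m = K_s·8F_mD/(πd³) = 1.0798 × 116.1 = 125.37 MPa
Soderberg: 1/n_f = τ_a/S_se + τ_m/S_sy = 71.971/226 + 125.37/355 = 0.31846 + 0.35314 = 0.6716
n_f = 1/0.6716 = 1.489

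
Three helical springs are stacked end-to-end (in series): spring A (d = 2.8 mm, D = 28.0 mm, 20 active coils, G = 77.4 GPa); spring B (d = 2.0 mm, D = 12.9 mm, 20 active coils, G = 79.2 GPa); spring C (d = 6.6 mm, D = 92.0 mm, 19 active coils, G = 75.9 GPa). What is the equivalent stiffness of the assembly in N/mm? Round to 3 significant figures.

k_A = Gd⁴/(8D³N_a) = (77.4×10³)(2.8⁴)/(8·28.0³·20) = 1.3545 N/mm
k_B = Gd⁴/(8D³N_a) = (79.2×10³)(2.0⁴)/(8·12.9³·20) = 3.6894 N/mm
k_C = Gd⁴/(8D³N_a) = (75.9×10³)(6.6⁴)/(8·92.0³·19) = 1.2168 N/mm
Series: 1/k_eq = 1/1.3545 + 1/3.6894 + 1/1.2168 = 1.8312; k_eq = 0.5461 N/mm

0.546 N/mm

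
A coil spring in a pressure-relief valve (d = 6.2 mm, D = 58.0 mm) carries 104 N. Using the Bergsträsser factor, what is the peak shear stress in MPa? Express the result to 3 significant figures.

73.8 MPa

Spring index C = D/d = 58.0/6.2 = 9.3548
K_B = (4C+2)/(4C−3) = 39.419/34.419 = 1.1453
τ₀ = 8FD/(πd³) = 8·104·58.0/(π·6.2³) = 48256/748.73 = 64.451 MPa
τ_max = K·τ₀ = 1.1453 × 64.451 = 73.813 MPa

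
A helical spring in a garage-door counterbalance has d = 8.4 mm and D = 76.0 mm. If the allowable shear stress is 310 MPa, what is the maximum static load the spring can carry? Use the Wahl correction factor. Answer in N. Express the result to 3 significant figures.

C = D/d = 76.0/8.4 = 9.0476
K_W = (4C−1)/(4C−4) + 0.615/C = 35.190/32.190 + 0.0680 = 1.1612
τ_max = K·8FD/(πd³) → F_max = τ_allow·πd³/(8DK)
F_max = 310·π·8.4³/(8·76.0·1.1612) = 5.7723e+05/705.99 = 817.62 N

818 N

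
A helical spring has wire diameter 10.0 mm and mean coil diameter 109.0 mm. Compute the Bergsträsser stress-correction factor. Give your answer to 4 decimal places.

1.1232

C = D/d = 109.0/10.0 = 10.9000
K_B = (4C+2)/(4C−3) = 45.600/40.600 = 1.1232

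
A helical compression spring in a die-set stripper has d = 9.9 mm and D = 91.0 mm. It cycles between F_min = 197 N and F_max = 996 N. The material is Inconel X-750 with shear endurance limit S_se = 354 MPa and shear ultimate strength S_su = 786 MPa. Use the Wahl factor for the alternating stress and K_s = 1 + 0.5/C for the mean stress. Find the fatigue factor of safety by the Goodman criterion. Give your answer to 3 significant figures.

1.99

C = D/d = 91.0/9.9 = 9.1919; K_W = (4C−1)/(4C−4)+0.615/C = 1.1585; K_s = 1+0.5/C = 1.0544
F_a = (F_max−F_min)/2 = 399.5 N; F_m = (F_max+F_min)/2 = 596.5 N
τ_a = K_W·8F_aD/(πd³) = 1.1585 × 95.41 = 110.53 MPa
τ_m = K_s·8F_mD/(πd³) = 1.0544 × 142.46 = 150.21 MPa
Goodman: 1/n_f = τ_a/S_se + τ_m/S_su = 110.53/354 + 150.21/786 = 0.31223 + 0.19110 = 0.50333
n_f = 1/0.50333 = 1.987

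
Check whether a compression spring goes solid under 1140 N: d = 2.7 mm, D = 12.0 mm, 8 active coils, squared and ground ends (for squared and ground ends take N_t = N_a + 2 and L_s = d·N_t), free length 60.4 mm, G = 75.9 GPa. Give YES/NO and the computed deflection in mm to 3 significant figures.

k = Gd⁴/(8D³N_a) = (75.9×10³)(2.7⁴)/(8·12.0³·8) = 36.473 N/mm
N_t = 10; L_s = 2.7·10 = 27 mm; δ_solid = L₀ − L_s = 60.4 − 27 = 33.4 mm
δ = F/k = 1140/36.473 = 31.256 mm
δ < δ_solid → spring does not go solid

NO, δ = 31.3 mm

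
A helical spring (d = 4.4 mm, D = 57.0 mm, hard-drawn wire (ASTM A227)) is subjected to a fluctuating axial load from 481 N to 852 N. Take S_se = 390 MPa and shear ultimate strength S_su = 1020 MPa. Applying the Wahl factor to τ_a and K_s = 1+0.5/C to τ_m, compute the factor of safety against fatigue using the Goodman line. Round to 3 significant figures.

C = D/d = 57.0/4.4 = 12.9545; K_W = (4C−1)/(4C−4)+0.615/C = 1.1102; K_s = 1+0.5/C = 1.0386
F_a = (F_max−F_min)/2 = 185.5 N; F_m = (F_max+F_min)/2 = 666.5 N
τ_a = K_W·8F_aD/(πd³) = 1.1102 × 316.08 = 350.92 MPa
τ_m = K_s·8F_mD/(πd³) = 1.0386 × 1135.7 = 1179.5 MPa
Goodman: 1/n_f = τ_a/S_se + τ_m/S_su = 350.92/390 + 1179.5/1020 = 0.89979 + 1.15639 = 2.0562
n_f = 1/2.0562 = 0.4863

0.486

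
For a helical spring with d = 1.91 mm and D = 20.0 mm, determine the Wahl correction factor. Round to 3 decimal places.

1.138

C = D/d = 20.0/1.91 = 10.4712
K_W = (4C−1)/(4C−4) + 0.615/C = 40.885/37.885 + 0.0587 = 1.1379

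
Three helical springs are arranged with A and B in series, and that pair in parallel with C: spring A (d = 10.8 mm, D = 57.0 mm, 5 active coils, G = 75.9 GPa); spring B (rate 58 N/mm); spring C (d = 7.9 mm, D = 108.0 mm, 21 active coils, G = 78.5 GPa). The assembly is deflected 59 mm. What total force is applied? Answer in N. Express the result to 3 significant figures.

2500 N

k_A = Gd⁴/(8D³N_a) = (75.9×10³)(10.8⁴)/(8·57.0³·5) = 139.4 N/mm
k_C = Gd⁴/(8D³N_a) = (78.5×10³)(7.9⁴)/(8·108.0³·21) = 1.4448 N/mm
Springs A,B series: k_AB = 1/(1/139.4+1/58) = 40.958 N/mm; parallel with C: k_eq = 40.958+1.4448 = 42.403 N/mm
F = k_eq·δ = 42.403·59 = 2501.8 N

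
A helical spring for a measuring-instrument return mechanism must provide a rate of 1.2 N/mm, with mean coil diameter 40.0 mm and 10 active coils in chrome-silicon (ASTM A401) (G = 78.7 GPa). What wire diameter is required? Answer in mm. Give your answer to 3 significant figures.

2.97 mm

d = (8D³N_a·k / G)^(1/4) = (8·40.0³·10·1.2 / (78.7×10³))^0.25
  = (78.069)^0.25 = 2.9725 mm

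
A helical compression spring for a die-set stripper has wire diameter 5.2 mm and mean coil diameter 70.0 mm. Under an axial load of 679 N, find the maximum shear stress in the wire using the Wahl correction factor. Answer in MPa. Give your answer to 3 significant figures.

Spring index C = D/d = 70.0/5.2 = 13.4615
K_W = (4C−1)/(4C−4) + 0.615/C = 52.846/49.846 + 0.0457 = 1.1059
τ₀ = 8FD/(πd³) = 8·679·70.0/(π·5.2³) = 380240/441.73 = 860.79 MPa
τ_max = K·τ₀ = 1.1059 × 860.79 = 951.92 MPa

952 MPa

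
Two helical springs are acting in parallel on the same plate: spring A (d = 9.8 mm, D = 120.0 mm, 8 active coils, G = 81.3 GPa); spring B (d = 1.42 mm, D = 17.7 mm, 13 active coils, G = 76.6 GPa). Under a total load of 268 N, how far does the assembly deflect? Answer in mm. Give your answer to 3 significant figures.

36.6 mm

k_A = Gd⁴/(8D³N_a) = (81.3×10³)(9.8⁴)/(8·120.0³·8) = 6.7806 N/mm
k_B = Gd⁴/(8D³N_a) = (76.6×10³)(1.42⁴)/(8·17.7³·13) = 0.54004 N/mm
Parallel: k_eq = 6.7806 + 0.54004 = 7.3207 N/mm
δ = F/k_eq = 268/7.3207 = 36.609 mm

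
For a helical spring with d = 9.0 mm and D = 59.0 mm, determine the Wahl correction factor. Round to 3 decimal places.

1.229

C = D/d = 59.0/9.0 = 6.5556
K_W = (4C−1)/(4C−4) + 0.615/C = 25.222/22.222 + 0.0938 = 1.2288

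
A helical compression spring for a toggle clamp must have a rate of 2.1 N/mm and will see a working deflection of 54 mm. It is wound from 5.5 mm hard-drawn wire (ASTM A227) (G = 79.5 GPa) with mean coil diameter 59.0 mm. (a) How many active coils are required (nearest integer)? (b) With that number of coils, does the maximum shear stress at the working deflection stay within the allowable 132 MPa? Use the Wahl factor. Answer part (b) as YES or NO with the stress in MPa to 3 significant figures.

(a) 21 coils; (b) YES, τ_max = 117 MPa

N_a = Gd⁴/(8D³k) = (79.5×10³)(5.5⁴)/(8·59.0³·2.1) = 21.08 → N_a = 21
Actual rate k = Gd⁴/(8D³·21) = 2.1084 N/mm
Working load F = kδ = 2.1084·54 = 113.85 N
C = 59.0/5.5 = 10.7273; K_W = (4C−1)/(4C−4)+0.615/C = 1.1344
τ_max = K_W·8FD/(πd³) = 1.1344·102.81 = 116.64 MPa
τ_max ≤ 132 MPa → acceptable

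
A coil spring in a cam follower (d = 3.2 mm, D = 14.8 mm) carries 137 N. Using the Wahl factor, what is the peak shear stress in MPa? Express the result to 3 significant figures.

Spring index C = D/d = 14.8/3.2 = 4.6250
K_W = (4C−1)/(4C−4) + 0.615/C = 17.500/14.500 + 0.1330 = 1.3399
τ₀ = 8FD/(πd³) = 8·137·14.8/(π·3.2³) = 16220.8/102.94 = 157.57 MPa
τ_max = K·τ₀ = 1.3399 × 157.57 = 211.12 MPa

211 MPa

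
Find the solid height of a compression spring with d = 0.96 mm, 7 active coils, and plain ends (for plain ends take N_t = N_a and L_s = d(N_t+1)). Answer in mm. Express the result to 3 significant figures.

7.68 mm

plain ends: N_t = N_a = 7
L_s = d·(N_t+1) = 0.96 × 8 = 7.68 mm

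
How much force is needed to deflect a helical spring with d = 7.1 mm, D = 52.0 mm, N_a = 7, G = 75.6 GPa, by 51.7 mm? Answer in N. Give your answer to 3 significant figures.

1260 N

k = Gd⁴/(8D³N_a) = (75.6×10³)(7.1⁴)/(8·52.0³·7) = 24.398 N/mm
F = k·δ = 24.398 × 51.7 = 1261.4 N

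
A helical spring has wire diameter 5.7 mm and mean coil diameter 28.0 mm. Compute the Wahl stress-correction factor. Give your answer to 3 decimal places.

1.317

C = D/d = 28.0/5.7 = 4.9123
K_W = (4C−1)/(4C−4) + 0.615/C = 18.649/15.649 + 0.1252 = 1.3169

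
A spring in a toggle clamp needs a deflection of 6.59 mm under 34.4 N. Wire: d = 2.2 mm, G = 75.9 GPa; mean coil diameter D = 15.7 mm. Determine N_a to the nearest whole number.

Required rate k = F/δ = 34.4/6.59 = 5.22 N/mm
N_a = Gd⁴/(8D³k) = (75.9×10³ × 2.2⁴)/(8 × 15.7³ × 5.22)
    = 1.778e+06 / 161608 = 11 → 11 coils

11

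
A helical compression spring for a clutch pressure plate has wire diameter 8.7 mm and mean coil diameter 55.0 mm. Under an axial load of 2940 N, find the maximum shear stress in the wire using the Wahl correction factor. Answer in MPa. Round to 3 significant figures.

Spring index C = D/d = 55.0/8.7 = 6.3218
K_W = (4C−1)/(4C−4) + 0.615/C = 24.287/21.287 + 0.0973 = 1.2382
τ₀ = 8FD/(πd³) = 8·2940·55.0/(π·8.7³) = 1.2936e+06/2068.7 = 625.31 MPa
τ_max = K·τ₀ = 1.2382 × 625.31 = 774.26 MPa

774 MPa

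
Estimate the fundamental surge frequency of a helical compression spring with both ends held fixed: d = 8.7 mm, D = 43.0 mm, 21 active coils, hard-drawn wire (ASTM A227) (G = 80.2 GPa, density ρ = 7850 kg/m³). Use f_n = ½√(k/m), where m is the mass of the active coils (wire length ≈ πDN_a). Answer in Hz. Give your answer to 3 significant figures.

k = Gd⁴/(8D³N_a) = (80.2×10³)(8.7⁴)/(8·43.0³·21) = 34.398 N/mm = 34398 N/m
Wire length L = πDN_a = π·43.0·21 = 2836.9 mm
m = ρ·(πd²/4)·L = 7850 × 59.447×10⁻⁶ m² × 2.8369 m = 1.3238 kg
f_n = ½√(k/m) = 0.5·√(34398/1.3238) = 0.5·√(25984) = 80.597 Hz

80.6 Hz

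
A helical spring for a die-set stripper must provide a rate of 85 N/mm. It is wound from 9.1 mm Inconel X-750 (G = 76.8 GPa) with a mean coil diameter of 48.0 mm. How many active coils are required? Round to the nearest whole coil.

7

N_a = Gd⁴/(8D³k) = (76.8×10³ × 9.1⁴)/(8 × 48.0³ × 85)
    = 5.26656e+08 / 7.52026e+07 = 7.003 → 7 coils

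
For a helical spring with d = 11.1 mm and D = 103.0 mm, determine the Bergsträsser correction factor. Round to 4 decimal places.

C = D/d = 103.0/11.1 = 9.2793
K_B = (4C+2)/(4C−3) = 39.117/34.117 = 1.1466

1.1466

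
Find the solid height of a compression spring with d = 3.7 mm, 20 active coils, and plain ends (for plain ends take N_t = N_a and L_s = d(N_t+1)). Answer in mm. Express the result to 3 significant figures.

77.7 mm

plain ends: N_t = N_a = 20
L_s = d·(N_t+1) = 3.7 × 21 = 77.7 mm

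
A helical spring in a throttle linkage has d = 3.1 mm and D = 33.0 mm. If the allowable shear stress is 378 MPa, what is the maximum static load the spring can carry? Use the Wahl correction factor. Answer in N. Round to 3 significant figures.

118 N

C = D/d = 33.0/3.1 = 10.6452
K_W = (4C−1)/(4C−4) + 0.615/C = 41.581/38.581 + 0.0578 = 1.1355
τ_max = K·8FD/(πd³) → F_max = τ_allow·πd³/(8DK)
F_max = 378·π·3.1³/(8·33.0·1.1355) = 35377/299.78 = 118.01 N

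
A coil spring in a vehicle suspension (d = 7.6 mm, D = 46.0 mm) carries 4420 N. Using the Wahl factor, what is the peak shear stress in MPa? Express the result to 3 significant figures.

1470 MPa

Spring index C = D/d = 46.0/7.6 = 6.0526
K_W = (4C−1)/(4C−4) + 0.615/C = 23.211/20.211 + 0.1016 = 1.2500
τ₀ = 8FD/(πd³) = 8·4420·46.0/(π·7.6³) = 1.62656e+06/1379.1 = 1179.4 MPa
τ_max = K·τ₀ = 1.2500 × 1179.4 = 1474.4 MPa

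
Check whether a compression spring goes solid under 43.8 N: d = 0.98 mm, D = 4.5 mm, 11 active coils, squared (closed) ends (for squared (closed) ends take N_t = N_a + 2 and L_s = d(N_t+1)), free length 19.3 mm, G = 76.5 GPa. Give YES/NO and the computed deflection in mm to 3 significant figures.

k = Gd⁴/(8D³N_a) = (76.5×10³)(0.98⁴)/(8·4.5³·11) = 8.7992 N/mm
N_t = 13; L_s = 0.98·14 = 13.72 mm; δ_solid = L₀ − L_s = 19.3 − 13.72 = 5.58 mm
δ = F/k = 43.8/8.7992 = 4.9777 mm
δ < δ_solid → spring does not go solid

NO, δ = 4.98 mm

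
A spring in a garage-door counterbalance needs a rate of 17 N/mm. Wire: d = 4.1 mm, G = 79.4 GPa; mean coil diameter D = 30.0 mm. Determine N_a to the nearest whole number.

6

N_a = Gd⁴/(8D³k) = (79.4×10³ × 4.1⁴)/(8 × 30.0³ × 17)
    = 2.24365e+07 / 3.672e+06 = 6.11 → 6 coils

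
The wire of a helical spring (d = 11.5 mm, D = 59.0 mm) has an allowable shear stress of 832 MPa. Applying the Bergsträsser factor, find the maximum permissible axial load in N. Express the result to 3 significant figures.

6550 N

C = D/d = 59.0/11.5 = 5.1304
K_B = (4C+2)/(4C−3) = 22.522/17.522 = 1.2854
τ_max = K·8FD/(πd³) → F_max = τ_allow·πd³/(8DK)
F_max = 832·π·11.5³/(8·59.0·1.2854) = 3.9753e+06/606.69 = 6552.4 N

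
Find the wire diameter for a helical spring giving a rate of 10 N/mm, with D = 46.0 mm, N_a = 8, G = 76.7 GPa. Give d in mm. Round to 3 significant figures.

5.34 mm

d = (8D³N_a·k / G)^(1/4) = (8·46.0³·8·10 / (76.7×10³))^0.25
  = (812.19)^0.25 = 5.3384 mm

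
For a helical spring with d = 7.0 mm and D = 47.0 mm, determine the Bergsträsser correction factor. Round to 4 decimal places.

C = D/d = 47.0/7.0 = 6.7143
K_B = (4C+2)/(4C−3) = 28.857/23.857 = 1.2096

1.2096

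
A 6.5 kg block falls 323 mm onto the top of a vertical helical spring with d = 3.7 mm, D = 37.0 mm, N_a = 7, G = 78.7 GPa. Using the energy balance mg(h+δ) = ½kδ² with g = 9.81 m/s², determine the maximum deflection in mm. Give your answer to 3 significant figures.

k = Gd⁴/(8D³N_a) = (78.7×10³)(3.7⁴)/(8·37.0³·7) = 5.1998 N/mm
W = mg = 6.5 × 9.81 = 63.765 N
½kδ² − Wδ − Wh = 0 → δ = (W + √(W² + 2kWh))/k
δ = (63.765 + √(4066 + 214192))/5.1998 = (63.765 + 467.18)/5.1998 = 102.11 mm

102 mm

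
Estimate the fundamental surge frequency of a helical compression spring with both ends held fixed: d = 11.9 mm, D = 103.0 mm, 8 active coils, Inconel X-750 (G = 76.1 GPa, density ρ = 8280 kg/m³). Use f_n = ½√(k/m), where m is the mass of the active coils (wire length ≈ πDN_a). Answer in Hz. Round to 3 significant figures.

47.8 Hz

k = Gd⁴/(8D³N_a) = (76.1×10³)(11.9⁴)/(8·103.0³·8) = 21.821 N/mm = 21821 N/m
Wire length L = πDN_a = π·103.0·8 = 2588.7 mm
m = ρ·(πd²/4)·L = 8280 × 111.22×10⁻⁶ m² × 2.5887 m = 2.3839 kg
f_n = ½√(k/m) = 0.5·√(21821/2.3839) = 0.5·√(9153.6) = 47.837 Hz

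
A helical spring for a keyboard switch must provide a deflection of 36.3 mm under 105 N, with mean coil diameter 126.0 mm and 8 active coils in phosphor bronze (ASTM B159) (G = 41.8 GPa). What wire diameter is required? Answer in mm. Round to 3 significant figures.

9.70 mm

Required rate k = F/δ = 105/36.3 = 2.8926 N/mm
d = (8D³N_a·k / G)^(1/4) = (8·126.0³·8·2.8926 / (41.8×10³))^0.25
  = (8859.3)^0.25 = 9.7017 mm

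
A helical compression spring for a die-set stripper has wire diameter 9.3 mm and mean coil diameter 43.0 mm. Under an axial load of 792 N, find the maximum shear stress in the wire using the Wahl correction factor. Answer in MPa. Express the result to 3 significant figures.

144 MPa

Spring index C = D/d = 43.0/9.3 = 4.6237
K_W = (4C−1)/(4C−4) + 0.615/C = 17.495/14.495 + 0.1330 = 1.3400
τ₀ = 8FD/(πd³) = 8·792·43.0/(π·9.3³) = 272448/2527 = 107.82 MPa
τ_max = K·τ₀ = 1.3400 × 107.82 = 144.47 MPa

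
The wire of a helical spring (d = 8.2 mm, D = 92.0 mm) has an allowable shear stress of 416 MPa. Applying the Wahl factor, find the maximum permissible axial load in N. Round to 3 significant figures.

C = D/d = 92.0/8.2 = 11.2195
K_W = (4C−1)/(4C−4) + 0.615/C = 43.878/40.878 + 0.0548 = 1.1282
τ_max = K·8FD/(πd³) → F_max = τ_allow·πd³/(8DK)
F_max = 416·π·8.2³/(8·92.0·1.1282) = 7.2058e+05/830.36 = 867.8 N

868 N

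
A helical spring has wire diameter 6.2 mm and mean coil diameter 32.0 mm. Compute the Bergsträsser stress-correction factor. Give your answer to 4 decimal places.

C = D/d = 32.0/6.2 = 5.1613
K_B = (4C+2)/(4C−3) = 22.645/17.645 = 1.2834

1.2834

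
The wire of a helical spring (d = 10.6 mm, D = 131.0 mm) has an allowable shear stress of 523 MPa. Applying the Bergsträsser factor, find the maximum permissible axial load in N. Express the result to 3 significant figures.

C = D/d = 131.0/10.6 = 12.3585
K_B = (4C+2)/(4C−3) = 51.434/46.434 = 1.1077
τ_max = K·8FD/(πd³) → F_max = τ_allow·πd³/(8DK)
F_max = 523·π·10.6³/(8·131.0·1.1077) = 1.9569e+06/1160.8 = 1685.8 N

1690 N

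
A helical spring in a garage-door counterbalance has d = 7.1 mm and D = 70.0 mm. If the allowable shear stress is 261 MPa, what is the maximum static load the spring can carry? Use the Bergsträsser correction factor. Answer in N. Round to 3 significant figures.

C = D/d = 70.0/7.1 = 9.8592
K_B = (4C+2)/(4C−3) = 41.437/36.437 = 1.1372
τ_max = K·8FD/(πd³) → F_max = τ_allow·πd³/(8DK)
F_max = 261·π·7.1³/(8·70.0·1.1372) = 2.9347e+05/636.85 = 460.82 N

461 N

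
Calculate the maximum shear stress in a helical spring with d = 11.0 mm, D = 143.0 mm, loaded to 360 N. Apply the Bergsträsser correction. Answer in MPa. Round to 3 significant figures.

Spring index C = D/d = 143.0/11.0 = 13.0000
K_B = (4C+2)/(4C−3) = 54.000/49.000 = 1.1020
τ₀ = 8FD/(πd³) = 8·360·143.0/(π·11.0³) = 411840/4181.5 = 98.492 MPa
τ_max = K·τ₀ = 1.1020 × 98.492 = 108.54 MPa

109 MPa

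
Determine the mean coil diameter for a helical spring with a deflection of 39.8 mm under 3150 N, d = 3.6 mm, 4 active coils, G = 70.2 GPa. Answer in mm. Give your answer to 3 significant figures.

Required rate k = F/δ = 3150/39.8 = 79.146 N/mm
D = (Gd⁴/(8N_a·k))^(1/3) = (70.2×10³·3.6⁴/(8·4·79.146))^(1/3)
  = (4655.54)^(1/3) = 16.6977 mm

16.7 mm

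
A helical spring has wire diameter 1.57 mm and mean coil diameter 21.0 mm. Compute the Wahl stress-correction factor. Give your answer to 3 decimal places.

1.107

C = D/d = 21.0/1.57 = 13.3758
K_W = (4C−1)/(4C−4) + 0.615/C = 52.503/49.503 + 0.0460 = 1.1066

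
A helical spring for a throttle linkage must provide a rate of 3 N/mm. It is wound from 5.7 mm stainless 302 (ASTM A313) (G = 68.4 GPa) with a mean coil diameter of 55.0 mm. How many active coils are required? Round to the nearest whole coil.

N_a = Gd⁴/(8D³k) = (68.4×10³ × 5.7⁴)/(8 × 55.0³ × 3)
    = 7.2203e+07 / 3.993e+06 = 18.08 → 18 coils

18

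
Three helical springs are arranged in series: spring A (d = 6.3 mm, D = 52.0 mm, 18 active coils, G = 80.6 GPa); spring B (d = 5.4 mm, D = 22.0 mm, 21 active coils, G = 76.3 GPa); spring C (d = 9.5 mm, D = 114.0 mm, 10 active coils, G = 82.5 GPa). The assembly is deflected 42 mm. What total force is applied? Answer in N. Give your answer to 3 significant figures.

k_A = Gd⁴/(8D³N_a) = (80.6×10³)(6.3⁴)/(8·52.0³·18) = 6.2708 N/mm
k_B = Gd⁴/(8D³N_a) = (76.3×10³)(5.4⁴)/(8·22.0³·21) = 36.268 N/mm
k_C = Gd⁴/(8D³N_a) = (82.5×10³)(9.5⁴)/(8·114.0³·10) = 5.6695 N/mm
Series: 1/k_eq = 1/6.2708 + 1/36.268 + 1/5.6695 = 0.36342; k_eq = 2.7516 N/mm
F = k_eq·δ = 2.7516·42 = 115.57 N

116 N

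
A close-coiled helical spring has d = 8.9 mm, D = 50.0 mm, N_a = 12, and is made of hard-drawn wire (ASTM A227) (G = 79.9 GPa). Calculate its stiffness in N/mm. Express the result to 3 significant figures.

k = Gd⁴/(8D³N_a) = (79.9×10³ × 8.9⁴) / (8 × 50.0³ × 12)
  = 5.01311e+08 / 1.2e+07 = 41.776 N/mm

41.8 N/mm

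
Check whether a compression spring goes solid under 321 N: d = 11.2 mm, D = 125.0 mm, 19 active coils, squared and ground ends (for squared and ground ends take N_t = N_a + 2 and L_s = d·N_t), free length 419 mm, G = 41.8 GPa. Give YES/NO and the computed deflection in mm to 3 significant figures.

NO, δ = 145 mm

k = Gd⁴/(8D³N_a) = (41.8×10³)(11.2⁴)/(8·125.0³·19) = 2.2155 N/mm
N_t = 21; L_s = 11.2·21 = 235.2 mm; δ_solid = L₀ − L_s = 419 − 235.2 = 183.8 mm
δ = F/k = 321/2.2155 = 144.89 mm
δ < δ_solid → spring does not go solid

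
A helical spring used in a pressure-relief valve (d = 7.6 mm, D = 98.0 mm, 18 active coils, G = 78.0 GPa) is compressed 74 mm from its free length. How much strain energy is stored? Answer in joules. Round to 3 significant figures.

5.26 J

k = Gd⁴/(8D³N_a) = (78.0×10³)(7.6⁴)/(8·98.0³·18) = 1.92 N/mm
U = ½kδ² = 0.5 × 1.92 × 74² = 5257 N·mm = 5.257 J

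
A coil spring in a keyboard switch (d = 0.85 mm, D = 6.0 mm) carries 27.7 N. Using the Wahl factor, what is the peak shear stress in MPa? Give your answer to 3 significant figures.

Spring index C = D/d = 6.0/0.85 = 7.0588
K_W = (4C−1)/(4C−4) + 0.615/C = 27.235/24.235 + 0.0871 = 1.2109
τ₀ = 8FD/(πd³) = 8·27.7·6.0/(π·0.85³) = 1329.6/1.9293 = 689.15 MPa
τ_max = K·τ₀ = 1.2109 × 689.15 = 834.5 MPa

835 MPa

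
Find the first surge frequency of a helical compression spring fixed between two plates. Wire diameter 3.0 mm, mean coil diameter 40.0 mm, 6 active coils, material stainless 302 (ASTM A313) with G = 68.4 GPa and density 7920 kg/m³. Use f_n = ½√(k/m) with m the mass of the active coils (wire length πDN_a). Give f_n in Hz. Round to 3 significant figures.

k = Gd⁴/(8D³N_a) = (68.4×10³)(3.0⁴)/(8·40.0³·6) = 1.8035 N/mm = 1803.5 N/m
Wire length L = πDN_a = π·40.0·6 = 753.98 mm
m = ρ·(πd²/4)·L = 7920 × 7.0686×10⁻⁶ m² × 0.75398 m = 0.04221 kg
f_n = ½√(k/m) = 0.5·√(1803.5/0.04221) = 0.5·√(42727) = 103.35 Hz

103 Hz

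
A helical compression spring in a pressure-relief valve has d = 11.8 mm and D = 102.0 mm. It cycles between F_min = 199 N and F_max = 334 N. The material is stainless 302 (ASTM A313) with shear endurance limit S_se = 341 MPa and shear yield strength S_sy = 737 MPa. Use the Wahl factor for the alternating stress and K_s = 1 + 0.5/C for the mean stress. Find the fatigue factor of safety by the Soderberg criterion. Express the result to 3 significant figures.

10.3

C = D/d = 102.0/11.8 = 8.6441; K_W = (4C−1)/(4C−4)+0.615/C = 1.1693; K_s = 1+0.5/C = 1.0578
F_a = (F_max−F_min)/2 = 67.5 N; F_m = (F_max+F_min)/2 = 266.5 N
τ_a = K_W·8F_aD/(πd³) = 1.1693 × 10.671 = 12.477 MPa
τ_m = K_s·8F_mD/(πd³) = 1.0578 × 42.13 = 44.567 MPa
Soderberg: 1/n_f = τ_a/S_se + τ_m/S_sy = 12.477/341 + 44.567/737 = 0.03659 + 0.06047 = 0.09706
n_f = 1/0.09706 = 10.3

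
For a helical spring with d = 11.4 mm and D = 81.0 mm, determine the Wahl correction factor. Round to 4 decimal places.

C = D/d = 81.0/11.4 = 7.1053
K_W = (4C−1)/(4C−4) + 0.615/C = 27.421/24.421 + 0.0866 = 1.2094

1.2094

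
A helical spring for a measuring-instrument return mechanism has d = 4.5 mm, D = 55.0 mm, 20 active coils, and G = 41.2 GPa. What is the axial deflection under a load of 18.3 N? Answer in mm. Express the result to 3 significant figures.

28.8 mm

k = Gd⁴/(8D³N_a) = (41.2×10³)(4.5⁴)/(8·55.0³·20) = 0.63466 N/mm
δ = F/k = 18.3 / 0.63466 = 28.834 mm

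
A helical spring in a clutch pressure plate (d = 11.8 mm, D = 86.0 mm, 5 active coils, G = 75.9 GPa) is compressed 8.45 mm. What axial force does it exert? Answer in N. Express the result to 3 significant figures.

k = Gd⁴/(8D³N_a) = (75.9×10³)(11.8⁴)/(8·86.0³·5) = 57.838 N/mm
F = k·δ = 57.838 × 8.45 = 488.73 N

489 N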